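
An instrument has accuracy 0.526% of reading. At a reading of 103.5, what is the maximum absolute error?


Absolute error = (accuracy% / 100) * reading.
Error = (0.526 / 100) * 103.5
Error = 0.00526 * 103.5
Error = 0.5444

0.5444


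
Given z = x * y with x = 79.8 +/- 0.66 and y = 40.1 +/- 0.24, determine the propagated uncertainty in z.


For a product z = x*y, the relative uncertainty is:
uz/z = sqrt((ux/x)^2 + (uy/y)^2)
Relative uncertainties: ux/x = 0.66/79.8 = 0.008271
uy/y = 0.24/40.1 = 0.005985
z = 79.8 * 40.1 = 3200.0
uz = 3200.0 * sqrt(0.008271^2 + 0.005985^2) = 32.669

32.669


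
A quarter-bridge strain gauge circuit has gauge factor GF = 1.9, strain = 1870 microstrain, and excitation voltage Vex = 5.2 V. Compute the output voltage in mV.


Quarter bridge output: Vout = (GF * epsilon * Vex) / 4.
Vout = (1.9 * 1870e-6 * 5.2) / 4
Vout = 0.0184756 / 4 V
Vout = 0.0046189 V = 4.6189 mV

4.6189 mV


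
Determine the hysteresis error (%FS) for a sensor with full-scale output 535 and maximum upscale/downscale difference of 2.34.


Hysteresis = (max difference / full scale) * 100%.
H = (2.34 / 535) * 100
H = 0.437 %FS

0.437 %FS


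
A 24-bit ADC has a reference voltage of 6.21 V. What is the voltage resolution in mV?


The resolution (LSB) of an ADC is Vref / 2^n.
LSB = 6.21 / 2^24
LSB = 6.21 / 16777216
LSB = 3.7e-07 V = 0.00037014 mV

0.00037014 mV


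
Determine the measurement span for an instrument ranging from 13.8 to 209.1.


Span = upper range - lower range.
Span = 209.1 - (13.8)
Span = 195.3

195.3


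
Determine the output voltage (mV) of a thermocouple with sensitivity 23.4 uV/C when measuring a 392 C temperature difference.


The thermocouple output V = sensitivity * dT.
V = 23.4 uV/C * 392 C
V = 9172.8 uV
V = 9.173 mV

9.173 mV


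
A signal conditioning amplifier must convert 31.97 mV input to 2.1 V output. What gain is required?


Gain = Vout / Vin (converting to same units).
G = 2.1 V / 31.97 mV
G = 2100.0 mV / 31.97 mV
G = 65.69

65.69


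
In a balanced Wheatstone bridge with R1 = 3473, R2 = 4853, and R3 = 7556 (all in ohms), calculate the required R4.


At balance: R1*R4 = R2*R3, so R4 = R2*R3/R1.
R4 = 4853 * 7556 / 3473
R4 = 36669268 / 3473
R4 = 10558.38 ohm

10558.38 ohm


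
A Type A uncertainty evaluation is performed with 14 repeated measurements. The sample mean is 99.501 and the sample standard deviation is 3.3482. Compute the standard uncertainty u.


The standard uncertainty for Type A evaluation is u = s / sqrt(n).
u = 3.3482 / sqrt(14)
u = 3.3482 / 3.7417
u = 0.8948

0.8948


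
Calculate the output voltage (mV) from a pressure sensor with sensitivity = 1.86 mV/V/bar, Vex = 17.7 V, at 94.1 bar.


Output = sensitivity * Vex * P.
Vout = 1.86 * 17.7 * 94.1
Vout = 32.922 * 94.1
Vout = 3097.96 mV

3097.96 mV


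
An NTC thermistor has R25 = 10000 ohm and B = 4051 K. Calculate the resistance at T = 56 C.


NTC thermistor equation: Rt = R25 * exp(B * (1/T - 1/T25)).
T in Kelvin: 329.15 K, T25 = 298.15 K
1/T - 1/T25 = 1/329.15 - 1/298.15 = -0.00031589
B * (1/T - 1/T25) = 4051 * -0.00031589 = -1.2797
Rt = 10000 * exp(-1.2797) = 2781.3 ohm

2781.3 ohm


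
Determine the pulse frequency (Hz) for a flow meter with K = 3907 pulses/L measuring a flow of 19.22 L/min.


Frequency = K * Q / 60 (converting L/min to L/s).
f = 3907 * 19.22 / 60
f = 75092.54 / 60
f = 1251.54 Hz

1251.54 Hz


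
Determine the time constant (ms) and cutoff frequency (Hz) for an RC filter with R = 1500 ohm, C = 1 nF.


Time constant: tau = R * C.
tau = 1500 * 1.00e-09 = 1.5e-06 s
tau = 0.0015 ms
Cutoff frequency: fc = 1 / (2*pi*R*C).
fc = 1 / (2*pi*1.5e-06) = 106103.3 Hz

tau = 0.0015 ms, fc = 106103.3 Hz


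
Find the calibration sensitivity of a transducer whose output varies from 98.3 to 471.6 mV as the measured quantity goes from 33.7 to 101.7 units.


Sensitivity = (y2 - y1) / (x2 - x1).
S = (471.6 - 98.3) / (101.7 - 33.7)
S = 373.3 / 68.0
S = 5.4897 mV/unit

5.4897 mV/unit


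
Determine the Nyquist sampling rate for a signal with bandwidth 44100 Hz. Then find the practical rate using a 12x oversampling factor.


By Nyquist theorem, fs_min = 2 * fmax.
fs_min = 2 * 44100 = 88200 Hz
Practical rate = 12 * fs_min = 12 * 88200 = 1058400 Hz

fs_min = 88200 Hz, fs_practical = 1058400 Hz


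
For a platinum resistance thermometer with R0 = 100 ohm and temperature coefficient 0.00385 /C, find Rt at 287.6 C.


The RTD equation: Rt = R0 * (1 + alpha * T).
Rt = 100 * (1 + 0.00385 * 287.6)
Rt = 100 * (1 + 1.10726)
Rt = 100 * 2.10726
Rt = 210.726 ohm

210.726 ohm


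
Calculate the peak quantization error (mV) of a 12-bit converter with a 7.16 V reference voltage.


The maximum quantization error is +/- LSB/2.
LSB = Vref / 2^n = 7.16 / 4096 = 0.00174805 V
Max error = LSB / 2 = 0.00174805 / 2 = 0.00087402 V
Max error = 0.874 mV

0.874 mV


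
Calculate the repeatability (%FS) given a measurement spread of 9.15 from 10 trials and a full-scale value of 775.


Repeatability = (spread / full scale) * 100%.
R = (9.15 / 775) * 100
R = 1.181 %FS

1.181 %FS


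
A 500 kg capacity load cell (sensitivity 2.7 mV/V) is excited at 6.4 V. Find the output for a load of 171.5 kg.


Vout = rated_output * Vex * (load / capacity).
Vout = 2.7 * 6.4 * (171.5 / 500)
Vout = 2.7 * 6.4 * 0.343
Vout = 5.927 mV

5.927 mV


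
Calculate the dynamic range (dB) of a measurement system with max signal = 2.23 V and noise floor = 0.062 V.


Dynamic range = 20 * log10(Vmax / Vnoise).
DR = 20 * log10(2.23 / 0.062)
DR = 20 * log10(35.97)
DR = 31.12 dB

31.12 dB


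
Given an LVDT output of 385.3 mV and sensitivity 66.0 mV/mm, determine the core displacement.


Displacement = Vout / sensitivity.
d = 385.3 / 66.0
d = 5.838 mm

5.838 mm


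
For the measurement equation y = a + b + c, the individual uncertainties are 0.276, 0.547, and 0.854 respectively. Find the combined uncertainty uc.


For a sum of independent quantities, uc = sqrt(u1^2 + u2^2 + u3^2).
uc = sqrt(0.276^2 + 0.547^2 + 0.854^2)
uc = sqrt(0.076176 + 0.299209 + 0.729316)
uc = 1.051

1.051


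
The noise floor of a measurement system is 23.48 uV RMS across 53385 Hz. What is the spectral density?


Noise spectral density = Vrms / sqrt(BW).
NSD = 23.48 / sqrt(53385)
NSD = 23.48 / 231.0519
NSD = 0.1016 uV/sqrt(Hz)

0.1016 uV/sqrt(Hz)


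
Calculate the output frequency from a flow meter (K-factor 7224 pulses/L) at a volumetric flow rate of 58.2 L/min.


Frequency = K * Q / 60 (converting L/min to L/s).
f = 7224 * 58.2 / 60
f = 420436.8 / 60
f = 7007.28 Hz

7007.28 Hz


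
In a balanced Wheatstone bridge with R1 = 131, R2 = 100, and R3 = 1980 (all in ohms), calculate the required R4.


At balance: R1*R4 = R2*R3, so R4 = R2*R3/R1.
R4 = 100 * 1980 / 131
R4 = 198000 / 131
R4 = 1511.45 ohm

1511.45 ohm


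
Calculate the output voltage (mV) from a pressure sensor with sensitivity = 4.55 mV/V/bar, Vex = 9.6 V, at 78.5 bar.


Output = sensitivity * Vex * P.
Vout = 4.55 * 9.6 * 78.5
Vout = 43.68 * 78.5
Vout = 3428.88 mV

3428.88 mV


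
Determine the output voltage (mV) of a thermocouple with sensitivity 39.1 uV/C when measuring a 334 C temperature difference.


The thermocouple output V = sensitivity * dT.
V = 39.1 uV/C * 334 C
V = 13059.4 uV
V = 13.059 mV

13.059 mV


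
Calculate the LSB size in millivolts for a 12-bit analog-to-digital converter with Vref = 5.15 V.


The resolution (LSB) of an ADC is Vref / 2^n.
LSB = 5.15 / 2^12
LSB = 5.15 / 4096
LSB = 0.00125732 V = 1.25732422 mV

1.25732422 mV


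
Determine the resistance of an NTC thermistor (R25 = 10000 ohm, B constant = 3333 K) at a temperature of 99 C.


NTC thermistor equation: Rt = R25 * exp(B * (1/T - 1/T25)).
T in Kelvin: 372.15 K, T25 = 298.15 K
1/T - 1/T25 = 1/372.15 - 1/298.15 = -0.00066693
B * (1/T - 1/T25) = 3333 * -0.00066693 = -2.2229
Rt = 10000 * exp(-2.2229) = 1083.0 ohm

1083.0 ohm


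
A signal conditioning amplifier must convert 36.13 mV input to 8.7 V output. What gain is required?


Gain = Vout / Vin (converting to same units).
G = 8.7 V / 36.13 mV
G = 8700.0 mV / 36.13 mV
G = 240.8

240.8


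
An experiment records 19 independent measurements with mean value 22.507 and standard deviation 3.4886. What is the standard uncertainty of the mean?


The standard uncertainty for Type A evaluation is u = s / sqrt(n).
u = 3.4886 / sqrt(19)
u = 3.4886 / 4.3589
u = 0.8003

0.8003


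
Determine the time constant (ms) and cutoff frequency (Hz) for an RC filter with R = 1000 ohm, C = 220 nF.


Time constant: tau = R * C.
tau = 1000 * 2.20e-07 = 0.00022 s
tau = 0.22 ms
Cutoff frequency: fc = 1 / (2*pi*R*C).
fc = 1 / (2*pi*0.00022) = 723.43 Hz

tau = 0.22 ms, fc = 723.43 Hz


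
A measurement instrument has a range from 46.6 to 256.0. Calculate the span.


Span = upper range - lower range.
Span = 256.0 - (46.6)
Span = 209.4

209.4


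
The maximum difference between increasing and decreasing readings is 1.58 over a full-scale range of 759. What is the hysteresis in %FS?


Hysteresis = (max difference / full scale) * 100%.
H = (1.58 / 759) * 100
H = 0.208 %FS

0.208 %FS


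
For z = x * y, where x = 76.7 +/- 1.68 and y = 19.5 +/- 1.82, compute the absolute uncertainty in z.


For a product z = x*y, the relative uncertainty is:
uz/z = sqrt((ux/x)^2 + (uy/y)^2)
Relative uncertainties: ux/x = 1.68/76.7 = 0.021904
uy/y = 1.82/19.5 = 0.093333
z = 76.7 * 19.5 = 1495.7
uz = 1495.7 * sqrt(0.021904^2 + 0.093333^2) = 143.387

143.387


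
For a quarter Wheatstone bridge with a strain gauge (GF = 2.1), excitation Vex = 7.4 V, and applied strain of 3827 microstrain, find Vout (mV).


Quarter bridge output: Vout = (GF * epsilon * Vex) / 4.
Vout = (2.1 * 3827e-6 * 7.4) / 4
Vout = 0.05947158 / 4 V
Vout = 0.0148679 V = 14.8679 mV

14.8679 mV


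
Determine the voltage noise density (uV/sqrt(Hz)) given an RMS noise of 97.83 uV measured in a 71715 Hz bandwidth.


Noise spectral density = Vrms / sqrt(BW).
NSD = 97.83 / sqrt(71715)
NSD = 97.83 / 267.7966
NSD = 0.3653 uV/sqrt(Hz)

0.3653 uV/sqrt(Hz)


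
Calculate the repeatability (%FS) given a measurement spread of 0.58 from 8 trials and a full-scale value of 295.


Repeatability = (spread / full scale) * 100%.
R = (0.58 / 295) * 100
R = 0.197 %FS

0.197 %FS


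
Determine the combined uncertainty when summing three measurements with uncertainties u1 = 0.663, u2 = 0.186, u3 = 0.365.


For a sum of independent quantities, uc = sqrt(u1^2 + u2^2 + u3^2).
uc = sqrt(0.663^2 + 0.186^2 + 0.365^2)
uc = sqrt(0.439569 + 0.034596 + 0.133225)
uc = 0.7794

0.7794


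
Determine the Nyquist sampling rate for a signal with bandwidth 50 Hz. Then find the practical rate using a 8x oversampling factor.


By Nyquist theorem, fs_min = 2 * fmax.
fs_min = 2 * 50 = 100 Hz
Practical rate = 8 * fs_min = 8 * 100 = 800 Hz

fs_min = 100 Hz, fs_practical = 800 Hz


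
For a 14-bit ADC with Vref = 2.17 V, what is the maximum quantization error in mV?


The maximum quantization error is +/- LSB/2.
LSB = Vref / 2^n = 2.17 / 16384 = 0.00013245 V
Max error = LSB / 2 = 0.00013245 / 2 = 6.622e-05 V
Max error = 0.0662 mV

0.0662 mV


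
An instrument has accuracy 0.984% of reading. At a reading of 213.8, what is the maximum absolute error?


Absolute error = (accuracy% / 100) * reading.
Error = (0.984 / 100) * 213.8
Error = 0.00984 * 213.8
Error = 2.1038

2.1038


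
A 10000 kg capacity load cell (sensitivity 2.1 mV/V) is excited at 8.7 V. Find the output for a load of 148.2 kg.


Vout = rated_output * Vex * (load / capacity).
Vout = 2.1 * 8.7 * (148.2 / 10000)
Vout = 2.1 * 8.7 * 0.01482
Vout = 0.271 mV

0.271 mV


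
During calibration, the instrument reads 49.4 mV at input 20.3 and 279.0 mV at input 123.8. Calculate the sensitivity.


Sensitivity = (y2 - y1) / (x2 - x1).
S = (279.0 - 49.4) / (123.8 - 20.3)
S = 229.6 / 103.5
S = 2.2184 mV/unit

2.2184 mV/unit


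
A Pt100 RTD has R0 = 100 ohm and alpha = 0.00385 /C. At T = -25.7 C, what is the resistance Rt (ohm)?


The RTD equation: Rt = R0 * (1 + alpha * T).
Rt = 100 * (1 + 0.00385 * -25.7)
Rt = 100 * (1 + -0.098945)
Rt = 100 * 0.901055
Rt = 90.105 ohm

90.105 ohm


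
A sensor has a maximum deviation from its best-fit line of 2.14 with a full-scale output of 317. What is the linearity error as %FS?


Linearity error = (max deviation / full scale) * 100%.
Linearity = (2.14 / 317) * 100
Linearity = 0.675 %FS

0.675 %FS


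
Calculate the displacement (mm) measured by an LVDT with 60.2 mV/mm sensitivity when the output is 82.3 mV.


Displacement = Vout / sensitivity.
d = 82.3 / 60.2
d = 1.367 mm

1.367 mm


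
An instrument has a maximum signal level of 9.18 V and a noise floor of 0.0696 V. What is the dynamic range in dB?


Dynamic range = 20 * log10(Vmax / Vnoise).
DR = 20 * log10(9.18 / 0.0696)
DR = 20 * log10(131.9)
DR = 42.4 dB

42.4 dB


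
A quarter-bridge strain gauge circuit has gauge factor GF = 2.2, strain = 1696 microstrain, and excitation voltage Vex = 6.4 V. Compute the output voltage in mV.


Quarter bridge output: Vout = (GF * epsilon * Vex) / 4.
Vout = (2.2 * 1696e-6 * 6.4) / 4
Vout = 0.02387968 / 4 V
Vout = 0.00596992 V = 5.9699 mV

5.9699 mV


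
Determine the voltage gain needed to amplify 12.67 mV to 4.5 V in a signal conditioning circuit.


Gain = Vout / Vin (converting to same units).
G = 4.5 V / 12.67 mV
G = 4500.0 mV / 12.67 mV
G = 355.17

355.17


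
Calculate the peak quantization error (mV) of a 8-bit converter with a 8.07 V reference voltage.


The maximum quantization error is +/- LSB/2.
LSB = Vref / 2^n = 8.07 / 256 = 0.03152344 V
Max error = LSB / 2 = 0.03152344 / 2 = 0.01576172 V
Max error = 15.7617 mV

15.7617 mV


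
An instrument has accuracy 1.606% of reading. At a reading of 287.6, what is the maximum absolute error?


Absolute error = (accuracy% / 100) * reading.
Error = (1.606 / 100) * 287.6
Error = 0.01606 * 287.6
Error = 4.6189

4.6189


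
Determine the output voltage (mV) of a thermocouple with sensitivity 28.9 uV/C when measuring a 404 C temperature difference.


The thermocouple output V = sensitivity * dT.
V = 28.9 uV/C * 404 C
V = 11675.6 uV
V = 11.676 mV

11.676 mV


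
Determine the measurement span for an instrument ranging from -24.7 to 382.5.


Span = upper range - lower range.
Span = 382.5 - (-24.7)
Span = 407.2

407.2


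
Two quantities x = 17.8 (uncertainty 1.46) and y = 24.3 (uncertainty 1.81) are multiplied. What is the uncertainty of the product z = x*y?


For a product z = x*y, the relative uncertainty is:
uz/z = sqrt((ux/x)^2 + (uy/y)^2)
Relative uncertainties: ux/x = 1.46/17.8 = 0.082022
uy/y = 1.81/24.3 = 0.074486
z = 17.8 * 24.3 = 432.5
uz = 432.5 * sqrt(0.082022^2 + 0.074486^2) = 47.924

47.924


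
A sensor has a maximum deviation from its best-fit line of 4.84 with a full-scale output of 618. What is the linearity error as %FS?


Linearity error = (max deviation / full scale) * 100%.
Linearity = (4.84 / 618) * 100
Linearity = 0.783 %FS

0.783 %FS


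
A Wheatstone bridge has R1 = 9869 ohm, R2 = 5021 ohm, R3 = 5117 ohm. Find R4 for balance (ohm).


At balance: R1*R4 = R2*R3, so R4 = R2*R3/R1.
R4 = 5021 * 5117 / 9869
R4 = 25692457 / 9869
R4 = 2603.35 ohm

2603.35 ohm


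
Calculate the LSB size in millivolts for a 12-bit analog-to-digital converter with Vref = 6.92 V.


The resolution (LSB) of an ADC is Vref / 2^n.
LSB = 6.92 / 2^12
LSB = 6.92 / 4096
LSB = 0.00168945 V = 1.68945312 mV

1.68945312 mV


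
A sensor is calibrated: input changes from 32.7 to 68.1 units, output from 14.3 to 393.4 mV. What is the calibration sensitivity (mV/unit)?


Sensitivity = (y2 - y1) / (x2 - x1).
S = (393.4 - 14.3) / (68.1 - 32.7)
S = 379.1 / 35.4
S = 10.709 mV/unit

10.709 mV/unit


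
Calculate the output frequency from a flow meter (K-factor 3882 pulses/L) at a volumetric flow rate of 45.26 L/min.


Frequency = K * Q / 60 (converting L/min to L/s).
f = 3882 * 45.26 / 60
f = 175699.32 / 60
f = 2928.32 Hz

2928.32 Hz


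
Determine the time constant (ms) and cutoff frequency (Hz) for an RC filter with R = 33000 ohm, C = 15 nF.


Time constant: tau = R * C.
tau = 33000 * 1.50e-08 = 0.000495 s
tau = 0.495 ms
Cutoff frequency: fc = 1 / (2*pi*R*C).
fc = 1 / (2*pi*0.000495) = 321.53 Hz

tau = 0.495 ms, fc = 321.53 Hz


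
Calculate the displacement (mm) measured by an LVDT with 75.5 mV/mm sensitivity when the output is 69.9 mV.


Displacement = Vout / sensitivity.
d = 69.9 / 75.5
d = 0.926 mm

0.926 mm


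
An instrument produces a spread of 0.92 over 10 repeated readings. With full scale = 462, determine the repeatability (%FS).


Repeatability = (spread / full scale) * 100%.
R = (0.92 / 462) * 100
R = 0.199 %FS

0.199 %FS


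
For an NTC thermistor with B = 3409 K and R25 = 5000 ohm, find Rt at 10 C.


NTC thermistor equation: Rt = R25 * exp(B * (1/T - 1/T25)).
T in Kelvin: 283.15 K, T25 = 298.15 K
1/T - 1/T25 = 1/283.15 - 1/298.15 = 0.00017768
B * (1/T - 1/T25) = 3409 * 0.00017768 = 0.6057
Rt = 5000 * exp(0.6057) = 9162.8 ohm

9162.8 ohm


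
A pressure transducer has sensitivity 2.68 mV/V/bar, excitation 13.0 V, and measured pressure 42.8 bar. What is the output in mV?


Output = sensitivity * Vex * P.
Vout = 2.68 * 13.0 * 42.8
Vout = 34.84 * 42.8
Vout = 1491.15 mV

1491.15 mV


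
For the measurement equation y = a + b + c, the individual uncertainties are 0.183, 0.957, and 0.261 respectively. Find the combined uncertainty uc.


For a sum of independent quantities, uc = sqrt(u1^2 + u2^2 + u3^2).
uc = sqrt(0.183^2 + 0.957^2 + 0.261^2)
uc = sqrt(0.033489 + 0.915849 + 0.068121)
uc = 1.0087

1.0087


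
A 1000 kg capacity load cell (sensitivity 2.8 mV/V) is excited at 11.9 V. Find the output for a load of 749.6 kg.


Vout = rated_output * Vex * (load / capacity).
Vout = 2.8 * 11.9 * (749.6 / 1000)
Vout = 2.8 * 11.9 * 0.7496
Vout = 24.977 mV

24.977 mV


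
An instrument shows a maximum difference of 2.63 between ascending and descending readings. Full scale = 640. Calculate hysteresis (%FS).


Hysteresis = (max difference / full scale) * 100%.
H = (2.63 / 640) * 100
H = 0.411 %FS

0.411 %FS


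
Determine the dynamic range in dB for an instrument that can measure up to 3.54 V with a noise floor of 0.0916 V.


Dynamic range = 20 * log10(Vmax / Vnoise).
DR = 20 * log10(3.54 / 0.0916)
DR = 20 * log10(38.65)
DR = 31.74 dB

31.74 dB


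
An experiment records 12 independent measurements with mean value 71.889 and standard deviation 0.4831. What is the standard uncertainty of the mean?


The standard uncertainty for Type A evaluation is u = s / sqrt(n).
u = 0.4831 / sqrt(12)
u = 0.4831 / 3.4641
u = 0.1395

0.1395


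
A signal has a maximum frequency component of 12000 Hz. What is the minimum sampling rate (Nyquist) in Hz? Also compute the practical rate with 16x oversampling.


By Nyquist theorem, fs_min = 2 * fmax.
fs_min = 2 * 12000 = 24000 Hz
Practical rate = 16 * fs_min = 16 * 24000 = 384000 Hz

fs_min = 24000 Hz, fs_practical = 384000 Hz


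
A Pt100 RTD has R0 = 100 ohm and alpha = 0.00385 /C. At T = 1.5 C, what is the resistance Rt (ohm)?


The RTD equation: Rt = R0 * (1 + alpha * T).
Rt = 100 * (1 + 0.00385 * 1.5)
Rt = 100 * (1 + 0.005775)
Rt = 100 * 1.005775
Rt = 100.578 ohm

100.578 ohm


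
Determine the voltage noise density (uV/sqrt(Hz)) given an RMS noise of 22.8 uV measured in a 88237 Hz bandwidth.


Noise spectral density = Vrms / sqrt(BW).
NSD = 22.8 / sqrt(88237)
NSD = 22.8 / 297.0471
NSD = 0.0768 uV/sqrt(Hz)

0.0768 uV/sqrt(Hz)


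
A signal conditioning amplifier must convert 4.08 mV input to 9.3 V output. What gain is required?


Gain = Vout / Vin (converting to same units).
G = 9.3 V / 4.08 mV
G = 9300.0 mV / 4.08 mV
G = 2279.41

2279.41


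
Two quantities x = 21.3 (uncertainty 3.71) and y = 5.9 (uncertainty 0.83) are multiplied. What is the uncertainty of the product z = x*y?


For a product z = x*y, the relative uncertainty is:
uz/z = sqrt((ux/x)^2 + (uy/y)^2)
Relative uncertainties: ux/x = 3.71/21.3 = 0.174178
uy/y = 0.83/5.9 = 0.140678
z = 21.3 * 5.9 = 125.7
uz = 125.7 * sqrt(0.174178^2 + 0.140678^2) = 28.137

28.137


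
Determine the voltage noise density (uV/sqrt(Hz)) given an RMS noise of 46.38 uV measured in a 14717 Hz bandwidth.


Noise spectral density = Vrms / sqrt(BW).
NSD = 46.38 / sqrt(14717)
NSD = 46.38 / 121.3136
NSD = 0.3823 uV/sqrt(Hz)

0.3823 uV/sqrt(Hz)


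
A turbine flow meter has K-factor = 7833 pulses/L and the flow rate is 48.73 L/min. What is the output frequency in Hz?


Frequency = K * Q / 60 (converting L/min to L/s).
f = 7833 * 48.73 / 60
f = 381702.09 / 60
f = 6361.7 Hz

6361.7 Hz


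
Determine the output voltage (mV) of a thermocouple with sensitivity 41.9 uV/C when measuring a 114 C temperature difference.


The thermocouple output V = sensitivity * dT.
V = 41.9 uV/C * 114 C
V = 4776.6 uV
V = 4.777 mV

4.777 mV


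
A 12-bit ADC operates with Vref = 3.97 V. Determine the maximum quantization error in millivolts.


The maximum quantization error is +/- LSB/2.
LSB = Vref / 2^n = 3.97 / 4096 = 0.00096924 V
Max error = LSB / 2 = 0.00096924 / 2 = 0.00048462 V
Max error = 0.4846 mV

0.4846 mV


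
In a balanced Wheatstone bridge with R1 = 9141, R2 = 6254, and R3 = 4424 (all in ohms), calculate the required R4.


At balance: R1*R4 = R2*R3, so R4 = R2*R3/R1.
R4 = 6254 * 4424 / 9141
R4 = 27667696 / 9141
R4 = 3026.77 ohm

3026.77 ohm


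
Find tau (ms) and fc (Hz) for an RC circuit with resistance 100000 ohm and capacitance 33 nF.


Time constant: tau = R * C.
tau = 100000 * 3.30e-08 = 0.0033 s
tau = 3.3 ms
Cutoff frequency: fc = 1 / (2*pi*R*C).
fc = 1 / (2*pi*0.0033) = 48.23 Hz

tau = 3.3 ms, fc = 48.23 Hz


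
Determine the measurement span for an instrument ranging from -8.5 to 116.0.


Span = upper range - lower range.
Span = 116.0 - (-8.5)
Span = 124.5

124.5


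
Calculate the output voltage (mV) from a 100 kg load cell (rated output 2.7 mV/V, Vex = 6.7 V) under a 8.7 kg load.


Vout = rated_output * Vex * (load / capacity).
Vout = 2.7 * 6.7 * (8.7 / 100)
Vout = 2.7 * 6.7 * 0.087
Vout = 1.574 mV

1.574 mV


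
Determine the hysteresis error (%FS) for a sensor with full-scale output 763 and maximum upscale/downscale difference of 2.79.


Hysteresis = (max difference / full scale) * 100%.
H = (2.79 / 763) * 100
H = 0.366 %FS

0.366 %FS


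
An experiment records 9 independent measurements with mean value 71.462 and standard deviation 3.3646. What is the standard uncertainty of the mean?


The standard uncertainty for Type A evaluation is u = s / sqrt(n).
u = 3.3646 / sqrt(9)
u = 3.3646 / 3.0
u = 1.1215

1.1215


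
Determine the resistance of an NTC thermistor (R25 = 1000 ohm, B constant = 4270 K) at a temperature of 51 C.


NTC thermistor equation: Rt = R25 * exp(B * (1/T - 1/T25)).
T in Kelvin: 324.15 K, T25 = 298.15 K
1/T - 1/T25 = 1/324.15 - 1/298.15 = -0.00026902
B * (1/T - 1/T25) = 4270 * -0.00026902 = -1.1487
Rt = 1000 * exp(-1.1487) = 317.0 ohm

317.0 ohm


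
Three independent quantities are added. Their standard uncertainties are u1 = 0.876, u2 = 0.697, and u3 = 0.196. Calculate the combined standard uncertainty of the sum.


For a sum of independent quantities, uc = sqrt(u1^2 + u2^2 + u3^2).
uc = sqrt(0.876^2 + 0.697^2 + 0.196^2)
uc = sqrt(0.767376 + 0.485809 + 0.038416)
uc = 1.1365

1.1365


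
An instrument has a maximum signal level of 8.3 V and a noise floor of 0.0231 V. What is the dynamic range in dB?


Dynamic range = 20 * log10(Vmax / Vnoise).
DR = 20 * log10(8.3 / 0.0231)
DR = 20 * log10(359.31)
DR = 51.11 dB

51.11 dB


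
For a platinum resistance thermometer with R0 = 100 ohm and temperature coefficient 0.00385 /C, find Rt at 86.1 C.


The RTD equation: Rt = R0 * (1 + alpha * T).
Rt = 100 * (1 + 0.00385 * 86.1)
Rt = 100 * (1 + 0.331485)
Rt = 100 * 1.331485
Rt = 133.149 ohm

133.149 ohm


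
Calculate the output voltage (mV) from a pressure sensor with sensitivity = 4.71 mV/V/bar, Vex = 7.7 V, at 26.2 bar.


Output = sensitivity * Vex * P.
Vout = 4.71 * 7.7 * 26.2
Vout = 36.267 * 26.2
Vout = 950.2 mV

950.2 mV


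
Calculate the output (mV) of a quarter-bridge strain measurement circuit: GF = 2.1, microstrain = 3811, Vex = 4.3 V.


Quarter bridge output: Vout = (GF * epsilon * Vex) / 4.
Vout = (2.1 * 3811e-6 * 4.3) / 4
Vout = 0.03441333 / 4 V
Vout = 0.00860333 V = 8.6033 mV

8.6033 mV


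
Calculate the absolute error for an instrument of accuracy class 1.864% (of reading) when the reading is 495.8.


Absolute error = (accuracy% / 100) * reading.
Error = (1.864 / 100) * 495.8
Error = 0.01864 * 495.8
Error = 9.2417

9.2417


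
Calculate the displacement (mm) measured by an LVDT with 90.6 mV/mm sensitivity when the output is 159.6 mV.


Displacement = Vout / sensitivity.
d = 159.6 / 90.6
d = 1.762 mm

1.762 mm


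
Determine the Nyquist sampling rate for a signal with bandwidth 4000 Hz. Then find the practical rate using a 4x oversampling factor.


By Nyquist theorem, fs_min = 2 * fmax.
fs_min = 2 * 4000 = 8000 Hz
Practical rate = 4 * fs_min = 4 * 8000 = 32000 Hz

fs_min = 8000 Hz, fs_practical = 32000 Hz


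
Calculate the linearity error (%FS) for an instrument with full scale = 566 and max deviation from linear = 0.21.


Linearity error = (max deviation / full scale) * 100%.
Linearity = (0.21 / 566) * 100
Linearity = 0.037 %FS

0.037 %FS


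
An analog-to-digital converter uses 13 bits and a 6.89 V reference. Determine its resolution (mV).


The resolution (LSB) of an ADC is Vref / 2^n.
LSB = 6.89 / 2^13
LSB = 6.89 / 8192
LSB = 0.00084106 V = 0.84106445 mV

0.84106445 mV


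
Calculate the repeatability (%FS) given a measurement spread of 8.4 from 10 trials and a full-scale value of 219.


Repeatability = (spread / full scale) * 100%.
R = (8.4 / 219) * 100
R = 3.836 %FS

3.836 %FS


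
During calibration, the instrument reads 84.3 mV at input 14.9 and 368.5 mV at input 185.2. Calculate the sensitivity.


Sensitivity = (y2 - y1) / (x2 - x1).
S = (368.5 - 84.3) / (185.2 - 14.9)
S = 284.2 / 170.3
S = 1.6688 mV/unit

1.6688 mV/unit


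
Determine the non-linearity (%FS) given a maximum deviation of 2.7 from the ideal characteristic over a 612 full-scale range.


Linearity error = (max deviation / full scale) * 100%.
Linearity = (2.7 / 612) * 100
Linearity = 0.441 %FS

0.441 %FS


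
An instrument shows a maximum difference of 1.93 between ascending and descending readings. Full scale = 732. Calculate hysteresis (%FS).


Hysteresis = (max difference / full scale) * 100%.
H = (1.93 / 732) * 100
H = 0.264 %FS

0.264 %FS


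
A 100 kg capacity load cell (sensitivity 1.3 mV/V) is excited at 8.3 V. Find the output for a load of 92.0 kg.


Vout = rated_output * Vex * (load / capacity).
Vout = 1.3 * 8.3 * (92.0 / 100)
Vout = 1.3 * 8.3 * 0.92
Vout = 9.927 mV

9.927 mV


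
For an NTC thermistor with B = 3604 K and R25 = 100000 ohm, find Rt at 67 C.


NTC thermistor equation: Rt = R25 * exp(B * (1/T - 1/T25)).
T in Kelvin: 340.15 K, T25 = 298.15 K
1/T - 1/T25 = 1/340.15 - 1/298.15 = -0.00041414
B * (1/T - 1/T25) = 3604 * -0.00041414 = -1.4925
Rt = 100000 * exp(-1.4925) = 22479.9 ohm

22479.9 ohm


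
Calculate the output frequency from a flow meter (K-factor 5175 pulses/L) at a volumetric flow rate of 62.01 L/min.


Frequency = K * Q / 60 (converting L/min to L/s).
f = 5175 * 62.01 / 60
f = 320901.75 / 60
f = 5348.36 Hz

5348.36 Hz


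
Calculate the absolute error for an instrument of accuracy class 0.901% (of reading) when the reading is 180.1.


Absolute error = (accuracy% / 100) * reading.
Error = (0.901 / 100) * 180.1
Error = 0.00901 * 180.1
Error = 1.6227

1.6227


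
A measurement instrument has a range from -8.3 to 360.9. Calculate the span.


Span = upper range - lower range.
Span = 360.9 - (-8.3)
Span = 369.2

369.2


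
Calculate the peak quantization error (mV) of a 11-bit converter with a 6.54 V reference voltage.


The maximum quantization error is +/- LSB/2.
LSB = Vref / 2^n = 6.54 / 2048 = 0.00319336 V
Max error = LSB / 2 = 0.00319336 / 2 = 0.00159668 V
Max error = 1.5967 mV

1.5967 mV


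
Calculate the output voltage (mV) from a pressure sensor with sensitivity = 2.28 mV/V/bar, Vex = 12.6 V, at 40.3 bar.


Output = sensitivity * Vex * P.
Vout = 2.28 * 12.6 * 40.3
Vout = 28.728 * 40.3
Vout = 1157.74 mV

1157.74 mV


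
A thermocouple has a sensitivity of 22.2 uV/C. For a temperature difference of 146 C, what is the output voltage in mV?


The thermocouple output V = sensitivity * dT.
V = 22.2 uV/C * 146 C
V = 3241.2 uV
V = 3.241 mV

3.241 mV


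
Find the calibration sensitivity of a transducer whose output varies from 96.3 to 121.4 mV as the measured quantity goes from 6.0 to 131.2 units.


Sensitivity = (y2 - y1) / (x2 - x1).
S = (121.4 - 96.3) / (131.2 - 6.0)
S = 25.1 / 125.2
S = 0.2005 mV/unit

0.2005 mV/unit


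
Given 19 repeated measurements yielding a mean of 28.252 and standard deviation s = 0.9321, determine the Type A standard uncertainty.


The standard uncertainty for Type A evaluation is u = s / sqrt(n).
u = 0.9321 / sqrt(19)
u = 0.9321 / 4.3589
u = 0.2138

0.2138


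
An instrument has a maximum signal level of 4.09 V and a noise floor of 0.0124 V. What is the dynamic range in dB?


Dynamic range = 20 * log10(Vmax / Vnoise).
DR = 20 * log10(4.09 / 0.0124)
DR = 20 * log10(329.84)
DR = 50.37 dB

50.37 dB


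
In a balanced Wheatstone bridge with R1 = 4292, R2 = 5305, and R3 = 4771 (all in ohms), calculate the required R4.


At balance: R1*R4 = R2*R3, so R4 = R2*R3/R1.
R4 = 5305 * 4771 / 4292
R4 = 25310155 / 4292
R4 = 5897.05 ohm

5897.05 ohm


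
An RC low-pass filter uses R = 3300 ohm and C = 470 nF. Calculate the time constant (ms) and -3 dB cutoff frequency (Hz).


Time constant: tau = R * C.
tau = 3300 * 4.70e-07 = 0.001551 s
tau = 1.551 ms
Cutoff frequency: fc = 1 / (2*pi*R*C).
fc = 1 / (2*pi*0.001551) = 102.61 Hz

tau = 1.551 ms, fc = 102.61 Hz


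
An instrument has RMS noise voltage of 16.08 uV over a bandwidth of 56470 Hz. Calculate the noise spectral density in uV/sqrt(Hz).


Noise spectral density = Vrms / sqrt(BW).
NSD = 16.08 / sqrt(56470)
NSD = 16.08 / 237.6342
NSD = 0.0677 uV/sqrt(Hz)

0.0677 uV/sqrt(Hz)


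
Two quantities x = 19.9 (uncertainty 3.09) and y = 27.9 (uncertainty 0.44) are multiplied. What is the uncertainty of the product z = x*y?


For a product z = x*y, the relative uncertainty is:
uz/z = sqrt((ux/x)^2 + (uy/y)^2)
Relative uncertainties: ux/x = 3.09/19.9 = 0.155276
uy/y = 0.44/27.9 = 0.015771
z = 19.9 * 27.9 = 555.2
uz = 555.2 * sqrt(0.155276^2 + 0.015771^2) = 86.655

86.655


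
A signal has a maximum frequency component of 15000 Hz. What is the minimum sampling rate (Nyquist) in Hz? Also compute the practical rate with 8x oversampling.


By Nyquist theorem, fs_min = 2 * fmax.
fs_min = 2 * 15000 = 30000 Hz
Practical rate = 8 * fs_min = 8 * 30000 = 240000 Hz

fs_min = 30000 Hz, fs_practical = 240000 Hz


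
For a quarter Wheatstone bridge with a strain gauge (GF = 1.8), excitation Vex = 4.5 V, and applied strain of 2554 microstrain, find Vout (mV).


Quarter bridge output: Vout = (GF * epsilon * Vex) / 4.
Vout = (1.8 * 2554e-6 * 4.5) / 4
Vout = 0.0206874 / 4 V
Vout = 0.00517185 V = 5.1718 mV

5.1718 mV


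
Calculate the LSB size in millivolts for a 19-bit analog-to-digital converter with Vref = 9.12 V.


The resolution (LSB) of an ADC is Vref / 2^n.
LSB = 9.12 / 2^19
LSB = 9.12 / 524288
LSB = 1.74e-05 V = 0.01739502 mV

0.01739502 mV


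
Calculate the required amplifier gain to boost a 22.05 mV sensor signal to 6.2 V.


Gain = Vout / Vin (converting to same units).
G = 6.2 V / 22.05 mV
G = 6200.0 mV / 22.05 mV
G = 281.18

281.18


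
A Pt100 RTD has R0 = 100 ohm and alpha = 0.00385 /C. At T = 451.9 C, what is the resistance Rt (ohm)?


The RTD equation: Rt = R0 * (1 + alpha * T).
Rt = 100 * (1 + 0.00385 * 451.9)
Rt = 100 * (1 + 1.739815)
Rt = 100 * 2.739815
Rt = 273.981 ohm

273.981 ohm


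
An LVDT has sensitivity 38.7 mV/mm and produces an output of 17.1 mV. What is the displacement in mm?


Displacement = Vout / sensitivity.
d = 17.1 / 38.7
d = 0.442 mm

0.442 mm


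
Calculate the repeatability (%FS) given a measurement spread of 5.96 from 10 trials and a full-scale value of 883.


Repeatability = (spread / full scale) * 100%.
R = (5.96 / 883) * 100
R = 0.675 %FS

0.675 %FS


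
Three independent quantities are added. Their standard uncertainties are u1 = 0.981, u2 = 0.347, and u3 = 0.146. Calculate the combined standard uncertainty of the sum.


For a sum of independent quantities, uc = sqrt(u1^2 + u2^2 + u3^2).
uc = sqrt(0.981^2 + 0.347^2 + 0.146^2)
uc = sqrt(0.962361 + 0.120409 + 0.021316)
uc = 1.0508

1.0508


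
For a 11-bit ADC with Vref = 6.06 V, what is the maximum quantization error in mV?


The maximum quantization error is +/- LSB/2.
LSB = Vref / 2^n = 6.06 / 2048 = 0.00295898 V
Max error = LSB / 2 = 0.00295898 / 2 = 0.00147949 V
Max error = 1.4795 mV

1.4795 mV


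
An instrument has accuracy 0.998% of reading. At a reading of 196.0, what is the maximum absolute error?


Absolute error = (accuracy% / 100) * reading.
Error = (0.998 / 100) * 196.0
Error = 0.00998 * 196.0
Error = 1.9561

1.9561


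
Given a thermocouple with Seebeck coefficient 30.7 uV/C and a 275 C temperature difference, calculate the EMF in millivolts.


The thermocouple output V = sensitivity * dT.
V = 30.7 uV/C * 275 C
V = 8442.5 uV
V = 8.443 mV

8.443 mV


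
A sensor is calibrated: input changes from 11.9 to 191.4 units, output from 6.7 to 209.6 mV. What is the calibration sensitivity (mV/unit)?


Sensitivity = (y2 - y1) / (x2 - x1).
S = (209.6 - 6.7) / (191.4 - 11.9)
S = 202.9 / 179.5
S = 1.1304 mV/unit

1.1304 mV/unit


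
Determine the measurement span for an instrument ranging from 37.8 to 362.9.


Span = upper range - lower range.
Span = 362.9 - (37.8)
Span = 325.1

325.1


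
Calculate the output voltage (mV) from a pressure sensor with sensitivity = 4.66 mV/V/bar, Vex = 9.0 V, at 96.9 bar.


Output = sensitivity * Vex * P.
Vout = 4.66 * 9.0 * 96.9
Vout = 41.94 * 96.9
Vout = 4063.99 mV

4063.99 mV


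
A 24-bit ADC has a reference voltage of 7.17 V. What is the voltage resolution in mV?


The resolution (LSB) of an ADC is Vref / 2^n.
LSB = 7.17 / 2^24
LSB = 7.17 / 16777216
LSB = 4.3e-07 V = 0.00042737 mV

0.00042737 mV


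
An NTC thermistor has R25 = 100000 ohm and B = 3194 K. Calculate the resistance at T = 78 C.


NTC thermistor equation: Rt = R25 * exp(B * (1/T - 1/T25)).
T in Kelvin: 351.15 K, T25 = 298.15 K
1/T - 1/T25 = 1/351.15 - 1/298.15 = -0.00050623
B * (1/T - 1/T25) = 3194 * -0.00050623 = -1.6169
Rt = 100000 * exp(-1.6169) = 19851.3 ohm

19851.3 ohm


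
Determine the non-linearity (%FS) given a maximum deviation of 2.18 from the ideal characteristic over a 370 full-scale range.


Linearity error = (max deviation / full scale) * 100%.
Linearity = (2.18 / 370) * 100
Linearity = 0.589 %FS

0.589 %FS


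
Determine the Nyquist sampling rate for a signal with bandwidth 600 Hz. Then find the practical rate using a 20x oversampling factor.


By Nyquist theorem, fs_min = 2 * fmax.
fs_min = 2 * 600 = 1200 Hz
Practical rate = 20 * fs_min = 20 * 1200 = 24000 Hz

fs_min = 1200 Hz, fs_practical = 24000 Hz


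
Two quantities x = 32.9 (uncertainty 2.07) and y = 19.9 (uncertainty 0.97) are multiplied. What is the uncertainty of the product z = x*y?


For a product z = x*y, the relative uncertainty is:
uz/z = sqrt((ux/x)^2 + (uy/y)^2)
Relative uncertainties: ux/x = 2.07/32.9 = 0.062918
uy/y = 0.97/19.9 = 0.048744
z = 32.9 * 19.9 = 654.7
uz = 654.7 * sqrt(0.062918^2 + 0.048744^2) = 52.109

52.109


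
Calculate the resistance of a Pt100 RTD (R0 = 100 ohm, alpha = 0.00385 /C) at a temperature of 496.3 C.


The RTD equation: Rt = R0 * (1 + alpha * T).
Rt = 100 * (1 + 0.00385 * 496.3)
Rt = 100 * (1 + 1.910755)
Rt = 100 * 2.910755
Rt = 291.075 ohm

291.075 ohm


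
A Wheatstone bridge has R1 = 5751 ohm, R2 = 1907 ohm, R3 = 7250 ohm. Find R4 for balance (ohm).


At balance: R1*R4 = R2*R3, so R4 = R2*R3/R1.
R4 = 1907 * 7250 / 5751
R4 = 13825750 / 5751
R4 = 2404.06 ohm

2404.06 ohm


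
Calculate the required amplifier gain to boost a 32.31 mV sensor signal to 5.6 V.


Gain = Vout / Vin (converting to same units).
G = 5.6 V / 32.31 mV
G = 5600.0 mV / 32.31 mV
G = 173.32

173.32


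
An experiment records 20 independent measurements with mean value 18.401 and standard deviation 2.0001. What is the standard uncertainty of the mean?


The standard uncertainty for Type A evaluation is u = s / sqrt(n).
u = 2.0001 / sqrt(20)
u = 2.0001 / 4.4721
u = 0.4472

0.4472


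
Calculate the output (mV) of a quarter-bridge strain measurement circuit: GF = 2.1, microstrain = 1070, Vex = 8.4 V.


Quarter bridge output: Vout = (GF * epsilon * Vex) / 4.
Vout = (2.1 * 1070e-6 * 8.4) / 4
Vout = 0.0188748 / 4 V
Vout = 0.0047187 V = 4.7187 mV

4.7187 mV


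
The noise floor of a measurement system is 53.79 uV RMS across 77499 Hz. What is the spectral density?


Noise spectral density = Vrms / sqrt(BW).
NSD = 53.79 / sqrt(77499)
NSD = 53.79 / 278.3864
NSD = 0.1932 uV/sqrt(Hz)

0.1932 uV/sqrt(Hz)


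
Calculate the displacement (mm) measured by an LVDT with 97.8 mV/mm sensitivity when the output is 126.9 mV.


Displacement = Vout / sensitivity.
d = 126.9 / 97.8
d = 1.298 mm

1.298 mm


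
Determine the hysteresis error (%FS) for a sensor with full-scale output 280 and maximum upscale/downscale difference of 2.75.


Hysteresis = (max difference / full scale) * 100%.
H = (2.75 / 280) * 100
H = 0.982 %FS

0.982 %FS


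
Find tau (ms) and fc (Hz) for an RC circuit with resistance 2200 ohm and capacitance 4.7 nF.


Time constant: tau = R * C.
tau = 2200 * 4.70e-09 = 1.034e-05 s
tau = 0.0103 ms
Cutoff frequency: fc = 1 / (2*pi*R*C).
fc = 1 / (2*pi*1.034e-05) = 15392.16 Hz

tau = 0.0103 ms, fc = 15392.16 Hz


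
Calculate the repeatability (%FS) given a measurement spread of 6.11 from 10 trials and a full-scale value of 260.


Repeatability = (spread / full scale) * 100%.
R = (6.11 / 260) * 100
R = 2.35 %FS

2.35 %FS


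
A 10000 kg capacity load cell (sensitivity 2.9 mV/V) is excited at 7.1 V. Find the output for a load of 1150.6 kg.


Vout = rated_output * Vex * (load / capacity).
Vout = 2.9 * 7.1 * (1150.6 / 10000)
Vout = 2.9 * 7.1 * 0.11506
Vout = 2.369 mV

2.369 mV


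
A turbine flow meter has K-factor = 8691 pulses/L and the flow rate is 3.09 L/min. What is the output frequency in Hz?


Frequency = K * Q / 60 (converting L/min to L/s).
f = 8691 * 3.09 / 60
f = 26855.19 / 60
f = 447.59 Hz

447.59 Hz


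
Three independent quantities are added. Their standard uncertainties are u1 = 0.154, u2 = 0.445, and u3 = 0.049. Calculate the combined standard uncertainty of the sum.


For a sum of independent quantities, uc = sqrt(u1^2 + u2^2 + u3^2).
uc = sqrt(0.154^2 + 0.445^2 + 0.049^2)
uc = sqrt(0.023716 + 0.198025 + 0.002401)
uc = 0.4734

0.4734


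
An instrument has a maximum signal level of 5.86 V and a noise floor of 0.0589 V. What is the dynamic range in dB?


Dynamic range = 20 * log10(Vmax / Vnoise).
DR = 20 * log10(5.86 / 0.0589)
DR = 20 * log10(99.49)
DR = 39.96 dB

39.96 dB


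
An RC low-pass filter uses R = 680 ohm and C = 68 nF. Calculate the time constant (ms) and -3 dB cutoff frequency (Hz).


Time constant: tau = R * C.
tau = 680 * 6.80e-08 = 4.624e-05 s
tau = 0.0462 ms
Cutoff frequency: fc = 1 / (2*pi*R*C).
fc = 1 / (2*pi*4.624e-05) = 3441.93 Hz

tau = 0.0462 ms, fc = 3441.93 Hz
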